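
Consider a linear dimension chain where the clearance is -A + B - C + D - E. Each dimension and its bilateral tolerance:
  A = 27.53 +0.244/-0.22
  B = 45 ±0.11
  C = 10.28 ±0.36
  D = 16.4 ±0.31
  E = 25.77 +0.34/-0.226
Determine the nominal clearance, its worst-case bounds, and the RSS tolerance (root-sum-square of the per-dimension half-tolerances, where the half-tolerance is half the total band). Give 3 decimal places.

nominal=-2.180 wc=[-3.544,-0.954] rss=0.610

Stack each dimension's contribution:
  -A: nom -27.530 → Σnom=-27.530; wc +0.220/-0.244 → slack +0.220/-0.244; half-tol=0.232, Σhalf²=0.053824
  +B: nom +45.000 → Σnom=17.470; wc +0.110/-0.110 → slack +0.330/-0.354; half-tol=0.110, Σhalf²=0.065924
  -C: nom -10.280 → Σnom=7.190; wc +0.360/-0.360 → slack +0.690/-0.714; half-tol=0.360, Σhalf²=0.195524
  +D: nom +16.400 → Σnom=23.590; wc +0.310/-0.310 → slack +1.000/-1.024; half-tol=0.310, Σhalf²=0.291624
  -E: nom -25.770 → Σnom=-2.180; wc +0.226/-0.340 → slack +1.226/-1.364; half-tol=0.283, Σhalf²=0.371713
Nominal = -2.180. Worst-case = [-2.180 - 1.364, -2.180 + 1.226] = [-3.544, -0.954]. RSS = √0.371713 = 0.610.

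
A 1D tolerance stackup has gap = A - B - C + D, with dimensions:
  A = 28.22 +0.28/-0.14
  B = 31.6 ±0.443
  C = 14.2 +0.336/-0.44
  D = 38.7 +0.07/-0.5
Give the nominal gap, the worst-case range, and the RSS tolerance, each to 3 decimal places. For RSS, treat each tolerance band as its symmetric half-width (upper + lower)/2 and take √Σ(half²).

nominal=21.120 wc=[19.701,22.353] rss=0.687

Stack each dimension's contribution:
  +A: nom +28.220 → Σnom=28.220; wc +0.280/-0.140 → slack +0.280/-0.140; half-tol=0.210, Σhalf²=0.044100
  -B: nom -31.600 → Σnom=-3.380; wc +0.443/-0.443 → slack +0.723/-0.583; half-tol=0.443, Σhalf²=0.240349
  -C: nom -14.200 → Σnom=-17.580; wc +0.440/-0.336 → slack +1.163/-0.919; half-tol=0.388, Σhalf²=0.390893
  +D: nom +38.700 → Σnom=21.120; wc +0.070/-0.500 → slack +1.233/-1.419; half-tol=0.285, Σhalf²=0.472118
Nominal = 21.120. Worst-case = [21.120 - 1.419, 21.120 + 1.233] = [19.701, 22.353]. RSS = √0.472118 = 0.687.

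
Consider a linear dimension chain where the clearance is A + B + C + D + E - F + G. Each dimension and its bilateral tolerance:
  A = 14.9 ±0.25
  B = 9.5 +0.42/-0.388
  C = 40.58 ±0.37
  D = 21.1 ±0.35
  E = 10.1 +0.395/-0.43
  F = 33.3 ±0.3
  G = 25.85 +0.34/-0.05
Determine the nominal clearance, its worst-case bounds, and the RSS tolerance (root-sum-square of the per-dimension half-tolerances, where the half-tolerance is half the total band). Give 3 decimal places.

Stack each dimension's contribution:
  +A: nom +14.900 → Σnom=14.900; wc +0.250/-0.250 → slack +0.250/-0.250; half-tol=0.250, Σhalf²=0.062500
  +B: nom +9.500 → Σnom=24.400; wc +0.420/-0.388 → slack +0.670/-0.638; half-tol=0.404, Σhalf²=0.225716
  +C: nom +40.580 → Σnom=64.980; wc +0.370/-0.370 → slack +1.040/-1.008; half-tol=0.370, Σhalf²=0.362616
  +D: nom +21.100 → Σnom=86.080; wc +0.350/-0.350 → slack +1.390/-1.358; half-tol=0.350, Σhalf²=0.485116
  +E: nom +10.100 → Σnom=96.180; wc +0.395/-0.430 → slack +1.785/-1.788; half-tol=0.412, Σhalf²=0.655272
  -F: nom -33.300 → Σnom=62.880; wc +0.300/-0.300 → slack +2.085/-2.088; half-tol=0.300, Σhalf²=0.745272
  +G: nom +25.850 → Σnom=88.730; wc +0.340/-0.050 → slack +2.425/-2.138; half-tol=0.195, Σhalf²=0.783297
Nominal = 88.730. Worst-case = [88.730 - 2.138, 88.730 + 2.425] = [86.592, 91.155]. RSS = √0.783297 = 0.885.

nominal=88.730 wc=[86.592,91.155] rss=0.885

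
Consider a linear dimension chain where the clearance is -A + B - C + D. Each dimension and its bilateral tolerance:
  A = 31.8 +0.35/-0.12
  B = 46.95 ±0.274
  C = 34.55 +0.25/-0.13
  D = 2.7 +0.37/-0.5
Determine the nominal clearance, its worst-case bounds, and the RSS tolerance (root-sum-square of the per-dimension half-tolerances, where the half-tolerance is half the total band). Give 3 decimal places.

Stack each dimension's contribution:
  -A: nom -31.800 → Σnom=-31.800; wc +0.120/-0.350 → slack +0.120/-0.350; half-tol=0.235, Σhalf²=0.055225
  +B: nom +46.950 → Σnom=15.150; wc +0.274/-0.274 → slack +0.394/-0.624; half-tol=0.274, Σhalf²=0.130301
  -C: nom -34.550 → Σnom=-19.400; wc +0.130/-0.250 → slack +0.524/-0.874; half-tol=0.190, Σhalf²=0.166401
  +D: nom +2.700 → Σnom=-16.700; wc +0.370/-0.500 → slack +0.894/-1.374; half-tol=0.435, Σhalf²=0.355626
Nominal = -16.700. Worst-case = [-16.700 - 1.374, -16.700 + 0.894] = [-18.074, -15.806]. RSS = √0.355626 = 0.596.

nominal=-16.700 wc=[-18.074,-15.806] rss=0.596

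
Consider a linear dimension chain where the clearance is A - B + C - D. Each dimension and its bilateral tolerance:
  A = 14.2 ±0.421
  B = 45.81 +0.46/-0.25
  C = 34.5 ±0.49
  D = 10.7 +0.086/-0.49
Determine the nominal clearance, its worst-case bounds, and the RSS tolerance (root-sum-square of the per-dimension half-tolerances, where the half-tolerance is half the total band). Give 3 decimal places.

Stack each dimension's contribution:
  +A: nom +14.200 → Σnom=14.200; wc +0.421/-0.421 → slack +0.421/-0.421; half-tol=0.421, Σhalf²=0.177241
  -B: nom -45.810 → Σnom=-31.610; wc +0.250/-0.460 → slack +0.671/-0.881; half-tol=0.355, Σhalf²=0.303266
  +C: nom +34.500 → Σnom=2.890; wc +0.490/-0.490 → slack +1.161/-1.371; half-tol=0.490, Σhalf²=0.543366
  -D: nom -10.700 → Σnom=-7.810; wc +0.490/-0.086 → slack +1.651/-1.457; half-tol=0.288, Σhalf²=0.626310
Nominal = -7.810. Worst-case = [-7.810 - 1.457, -7.810 + 1.651] = [-9.267, -6.159]. RSS = √0.626310 = 0.791.

nominal=-7.810 wc=[-9.267,-6.159] rss=0.791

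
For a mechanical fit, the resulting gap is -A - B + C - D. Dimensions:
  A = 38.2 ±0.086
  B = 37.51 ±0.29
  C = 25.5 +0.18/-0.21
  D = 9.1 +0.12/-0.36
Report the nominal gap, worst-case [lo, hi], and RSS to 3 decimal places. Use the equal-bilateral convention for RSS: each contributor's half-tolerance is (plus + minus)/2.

nominal=-59.310 wc=[-60.016,-58.394] rss=0.433

Stack each dimension's contribution:
  -A: nom -38.200 → Σnom=-38.200; wc +0.086/-0.086 → slack +0.086/-0.086; half-tol=0.086, Σhalf²=0.007396
  -B: nom -37.510 → Σnom=-75.710; wc +0.290/-0.290 → slack +0.376/-0.376; half-tol=0.290, Σhalf²=0.091496
  +C: nom +25.500 → Σnom=-50.210; wc +0.180/-0.210 → slack +0.556/-0.586; half-tol=0.195, Σhalf²=0.129521
  -D: nom -9.100 → Σnom=-59.310; wc +0.360/-0.120 → slack +0.916/-0.706; half-tol=0.240, Σhalf²=0.187121
Nominal = -59.310. Worst-case = [-59.310 - 0.706, -59.310 + 0.916] = [-60.016, -58.394]. RSS = √0.187121 = 0.433.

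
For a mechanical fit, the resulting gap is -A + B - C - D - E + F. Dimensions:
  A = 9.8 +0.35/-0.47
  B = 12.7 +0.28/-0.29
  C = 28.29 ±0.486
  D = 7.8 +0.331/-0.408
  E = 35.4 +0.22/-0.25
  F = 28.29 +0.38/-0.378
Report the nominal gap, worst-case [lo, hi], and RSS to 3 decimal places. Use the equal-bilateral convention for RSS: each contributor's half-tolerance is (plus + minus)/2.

Stack each dimension's contribution:
  -A: nom -9.800 → Σnom=-9.800; wc +0.470/-0.350 → slack +0.470/-0.350; half-tol=0.410, Σhalf²=0.168100
  +B: nom +12.700 → Σnom=2.900; wc +0.280/-0.290 → slack +0.750/-0.640; half-tol=0.285, Σhalf²=0.249325
  -C: nom -28.290 → Σnom=-25.390; wc +0.486/-0.486 → slack +1.236/-1.126; half-tol=0.486, Σhalf²=0.485521
  -D: nom -7.800 → Σnom=-33.190; wc +0.408/-0.331 → slack +1.644/-1.457; half-tol=0.369, Σhalf²=0.622051
  -E: nom -35.400 → Σnom=-68.590; wc +0.250/-0.220 → slack +1.894/-1.677; half-tol=0.235, Σhalf²=0.677276
  +F: nom +28.290 → Σnom=-40.300; wc +0.380/-0.378 → slack +2.274/-2.055; half-tol=0.379, Σhalf²=0.820917
Nominal = -40.300. Worst-case = [-40.300 - 2.055, -40.300 + 2.274] = [-42.355, -38.026]. RSS = √0.820917 = 0.906.

nominal=-40.300 wc=[-42.355,-38.026] rss=0.906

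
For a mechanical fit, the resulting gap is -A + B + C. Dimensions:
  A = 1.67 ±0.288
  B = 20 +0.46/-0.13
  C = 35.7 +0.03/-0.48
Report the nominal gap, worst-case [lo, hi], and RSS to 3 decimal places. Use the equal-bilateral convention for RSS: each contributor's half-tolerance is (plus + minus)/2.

Stack each dimension's contribution:
  -A: nom -1.670 → Σnom=-1.670; wc +0.288/-0.288 → slack +0.288/-0.288; half-tol=0.288, Σhalf²=0.082944
  +B: nom +20.000 → Σnom=18.330; wc +0.460/-0.130 → slack +0.748/-0.418; half-tol=0.295, Σhalf²=0.169969
  +C: nom +35.700 → Σnom=54.030; wc +0.030/-0.480 → slack +0.778/-0.898; half-tol=0.255, Σhalf²=0.234994
Nominal = 54.030. Worst-case = [54.030 - 0.898, 54.030 + 0.778] = [53.132, 54.808]. RSS = √0.234994 = 0.485.

nominal=54.030 wc=[53.132,54.808] rss=0.485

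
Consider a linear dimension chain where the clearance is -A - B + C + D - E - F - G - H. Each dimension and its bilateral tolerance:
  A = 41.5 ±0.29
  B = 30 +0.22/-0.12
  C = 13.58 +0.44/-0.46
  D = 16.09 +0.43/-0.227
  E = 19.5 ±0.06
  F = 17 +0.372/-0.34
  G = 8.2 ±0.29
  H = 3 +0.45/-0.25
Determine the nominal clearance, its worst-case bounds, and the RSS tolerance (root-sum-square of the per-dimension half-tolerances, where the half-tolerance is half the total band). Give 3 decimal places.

nominal=-89.530 wc=[-91.899,-87.310] rss=0.872

Stack each dimension's contribution:
  -A: nom -41.500 → Σnom=-41.500; wc +0.290/-0.290 → slack +0.290/-0.290; half-tol=0.290, Σhalf²=0.084100
  -B: nom -30.000 → Σnom=-71.500; wc +0.120/-0.220 → slack +0.410/-0.510; half-tol=0.170, Σhalf²=0.113000
  +C: nom +13.580 → Σnom=-57.920; wc +0.440/-0.460 → slack +0.850/-0.970; half-tol=0.450, Σhalf²=0.315500
  +D: nom +16.090 → Σnom=-41.830; wc +0.430/-0.227 → slack +1.280/-1.197; half-tol=0.329, Σhalf²=0.423412
  -E: nom -19.500 → Σnom=-61.330; wc +0.060/-0.060 → slack +1.340/-1.257; half-tol=0.060, Σhalf²=0.427012
  -F: nom -17.000 → Σnom=-78.330; wc +0.340/-0.372 → slack +1.680/-1.629; half-tol=0.356, Σhalf²=0.553748
  -G: nom -8.200 → Σnom=-86.530; wc +0.290/-0.290 → slack +1.970/-1.919; half-tol=0.290, Σhalf²=0.637848
  -H: nom -3.000 → Σnom=-89.530; wc +0.250/-0.450 → slack +2.220/-2.369; half-tol=0.350, Σhalf²=0.760348
Nominal = -89.530. Worst-case = [-89.530 - 2.369, -89.530 + 2.220] = [-91.899, -87.310]. RSS = √0.760348 = 0.872.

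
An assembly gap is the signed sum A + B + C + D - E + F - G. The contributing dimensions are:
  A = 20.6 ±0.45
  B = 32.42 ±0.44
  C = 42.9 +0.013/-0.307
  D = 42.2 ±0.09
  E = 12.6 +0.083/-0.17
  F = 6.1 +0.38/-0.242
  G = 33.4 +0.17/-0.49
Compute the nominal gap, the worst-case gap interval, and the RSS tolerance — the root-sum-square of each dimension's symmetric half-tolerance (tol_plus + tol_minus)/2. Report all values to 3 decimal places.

nominal=98.220 wc=[96.438,100.253] rss=0.807

Stack each dimension's contribution:
  +A: nom +20.600 → Σnom=20.600; wc +0.450/-0.450 → slack +0.450/-0.450; half-tol=0.450, Σhalf²=0.202500
  +B: nom +32.420 → Σnom=53.020; wc +0.440/-0.440 → slack +0.890/-0.890; half-tol=0.440, Σhalf²=0.396100
  +C: nom +42.900 → Σnom=95.920; wc +0.013/-0.307 → slack +0.903/-1.197; half-tol=0.160, Σhalf²=0.421700
  +D: nom +42.200 → Σnom=138.120; wc +0.090/-0.090 → slack +0.993/-1.287; half-tol=0.090, Σhalf²=0.429800
  -E: nom -12.600 → Σnom=125.520; wc +0.170/-0.083 → slack +1.163/-1.370; half-tol=0.127, Σhalf²=0.445802
  +F: nom +6.100 → Σnom=131.620; wc +0.380/-0.242 → slack +1.543/-1.612; half-tol=0.311, Σhalf²=0.542523
  -G: nom -33.400 → Σnom=98.220; wc +0.490/-0.170 → slack +2.033/-1.782; half-tol=0.330, Σhalf²=0.651423
Nominal = 98.220. Worst-case = [98.220 - 1.782, 98.220 + 2.033] = [96.438, 100.253]. RSS = √0.651423 = 0.807.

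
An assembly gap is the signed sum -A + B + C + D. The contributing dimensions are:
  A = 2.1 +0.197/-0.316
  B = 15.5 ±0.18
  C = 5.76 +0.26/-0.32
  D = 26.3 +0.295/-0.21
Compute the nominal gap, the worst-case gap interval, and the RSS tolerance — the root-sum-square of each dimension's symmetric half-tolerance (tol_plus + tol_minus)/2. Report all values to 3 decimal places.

Stack each dimension's contribution:
  -A: nom -2.100 → Σnom=-2.100; wc +0.316/-0.197 → slack +0.316/-0.197; half-tol=0.257, Σhalf²=0.065792
  +B: nom +15.500 → Σnom=13.400; wc +0.180/-0.180 → slack +0.496/-0.377; half-tol=0.180, Σhalf²=0.098192
  +C: nom +5.760 → Σnom=19.160; wc +0.260/-0.320 → slack +0.756/-0.697; half-tol=0.290, Σhalf²=0.182292
  +D: nom +26.300 → Σnom=45.460; wc +0.295/-0.210 → slack +1.051/-0.907; half-tol=0.253, Σhalf²=0.246049
Nominal = 45.460. Worst-case = [45.460 - 0.907, 45.460 + 1.051] = [44.553, 46.511]. RSS = √0.246049 = 0.496.

nominal=45.460 wc=[44.553,46.511] rss=0.496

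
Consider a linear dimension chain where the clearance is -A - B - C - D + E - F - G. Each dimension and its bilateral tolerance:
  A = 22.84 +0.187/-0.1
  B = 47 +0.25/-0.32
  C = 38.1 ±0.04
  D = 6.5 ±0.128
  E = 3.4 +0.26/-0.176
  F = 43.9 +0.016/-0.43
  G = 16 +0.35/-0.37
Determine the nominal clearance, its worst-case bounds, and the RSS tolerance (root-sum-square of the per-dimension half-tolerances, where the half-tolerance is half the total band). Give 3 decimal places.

nominal=-170.940 wc=[-172.087,-169.292] rss=0.589

Stack each dimension's contribution:
  -A: nom -22.840 → Σnom=-22.840; wc +0.100/-0.187 → slack +0.100/-0.187; half-tol=0.144, Σhalf²=0.020592
  -B: nom -47.000 → Σnom=-69.840; wc +0.320/-0.250 → slack +0.420/-0.437; half-tol=0.285, Σhalf²=0.101817
  -C: nom -38.100 → Σnom=-107.940; wc +0.040/-0.040 → slack +0.460/-0.477; half-tol=0.040, Σhalf²=0.103417
  -D: nom -6.500 → Σnom=-114.440; wc +0.128/-0.128 → slack +0.588/-0.605; half-tol=0.128, Σhalf²=0.119801
  +E: nom +3.400 → Σnom=-111.040; wc +0.260/-0.176 → slack +0.848/-0.781; half-tol=0.218, Σhalf²=0.167325
  -F: nom -43.900 → Σnom=-154.940; wc +0.430/-0.016 → slack +1.278/-0.797; half-tol=0.223, Σhalf²=0.217054
  -G: nom -16.000 → Σnom=-170.940; wc +0.370/-0.350 → slack +1.648/-1.147; half-tol=0.360, Σhalf²=0.346654
Nominal = -170.940. Worst-case = [-170.940 - 1.147, -170.940 + 1.648] = [-172.087, -169.292]. RSS = √0.346654 = 0.589.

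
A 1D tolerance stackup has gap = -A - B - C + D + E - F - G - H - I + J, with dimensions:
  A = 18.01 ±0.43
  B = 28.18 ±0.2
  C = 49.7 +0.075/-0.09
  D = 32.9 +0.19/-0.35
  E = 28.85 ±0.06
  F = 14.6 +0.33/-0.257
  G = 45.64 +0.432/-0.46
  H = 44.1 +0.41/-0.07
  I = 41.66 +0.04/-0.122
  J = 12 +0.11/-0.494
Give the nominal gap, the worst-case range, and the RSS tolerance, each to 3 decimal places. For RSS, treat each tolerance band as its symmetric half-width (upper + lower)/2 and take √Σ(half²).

Stack each dimension's contribution:
  -A: nom -18.010 → Σnom=-18.010; wc +0.430/-0.430 → slack +0.430/-0.430; half-tol=0.430, Σhalf²=0.184900
  -B: nom -28.180 → Σnom=-46.190; wc +0.200/-0.200 → slack +0.630/-0.630; half-tol=0.200, Σhalf²=0.224900
  -C: nom -49.700 → Σnom=-95.890; wc +0.090/-0.075 → slack +0.720/-0.705; half-tol=0.082, Σhalf²=0.231706
  +D: nom +32.900 → Σnom=-62.990; wc +0.190/-0.350 → slack +0.910/-1.055; half-tol=0.270, Σhalf²=0.304606
  +E: nom +28.850 → Σnom=-34.140; wc +0.060/-0.060 → slack +0.970/-1.115; half-tol=0.060, Σhalf²=0.308206
  -F: nom -14.600 → Σnom=-48.740; wc +0.257/-0.330 → slack +1.227/-1.445; half-tol=0.293, Σhalf²=0.394348
  -G: nom -45.640 → Σnom=-94.380; wc +0.460/-0.432 → slack +1.687/-1.877; half-tol=0.446, Σhalf²=0.593264
  -H: nom -44.100 → Σnom=-138.480; wc +0.070/-0.410 → slack +1.757/-2.287; half-tol=0.240, Σhalf²=0.650864
  -I: nom -41.660 → Σnom=-180.140; wc +0.122/-0.040 → slack +1.879/-2.327; half-tol=0.081, Σhalf²=0.657425
  +J: nom +12.000 → Σnom=-168.140; wc +0.110/-0.494 → slack +1.989/-2.821; half-tol=0.302, Σhalf²=0.748629
Nominal = -168.140. Worst-case = [-168.140 - 2.821, -168.140 + 1.989] = [-170.961, -166.151]. RSS = √0.748629 = 0.865.

nominal=-168.140 wc=[-170.961,-166.151] rss=0.865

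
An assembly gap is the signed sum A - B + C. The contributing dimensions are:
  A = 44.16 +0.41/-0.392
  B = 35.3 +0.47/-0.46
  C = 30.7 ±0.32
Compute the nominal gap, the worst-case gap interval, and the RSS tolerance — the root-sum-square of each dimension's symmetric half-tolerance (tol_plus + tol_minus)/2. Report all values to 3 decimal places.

nominal=39.560 wc=[38.378,40.750] rss=0.692

Stack each dimension's contribution:
  +A: nom +44.160 → Σnom=44.160; wc +0.410/-0.392 → slack +0.410/-0.392; half-tol=0.401, Σhalf²=0.160801
  -B: nom -35.300 → Σnom=8.860; wc +0.460/-0.470 → slack +0.870/-0.862; half-tol=0.465, Σhalf²=0.377026
  +C: nom +30.700 → Σnom=39.560; wc +0.320/-0.320 → slack +1.190/-1.182; half-tol=0.320, Σhalf²=0.479426
Nominal = 39.560. Worst-case = [39.560 - 1.182, 39.560 + 1.190] = [38.378, 40.750]. RSS = √0.479426 = 0.692.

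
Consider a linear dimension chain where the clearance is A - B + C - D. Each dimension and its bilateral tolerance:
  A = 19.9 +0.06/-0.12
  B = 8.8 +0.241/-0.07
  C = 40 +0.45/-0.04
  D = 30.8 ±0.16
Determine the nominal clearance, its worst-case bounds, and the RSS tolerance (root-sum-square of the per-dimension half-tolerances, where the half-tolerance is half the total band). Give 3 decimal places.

Stack each dimension's contribution:
  +A: nom +19.900 → Σnom=19.900; wc +0.060/-0.120 → slack +0.060/-0.120; half-tol=0.090, Σhalf²=0.008100
  -B: nom -8.800 → Σnom=11.100; wc +0.070/-0.241 → slack +0.130/-0.361; half-tol=0.155, Σhalf²=0.032280
  +C: nom +40.000 → Σnom=51.100; wc +0.450/-0.040 → slack +0.580/-0.401; half-tol=0.245, Σhalf²=0.092305
  -D: nom -30.800 → Σnom=20.300; wc +0.160/-0.160 → slack +0.740/-0.561; half-tol=0.160, Σhalf²=0.117905
Nominal = 20.300. Worst-case = [20.300 - 0.561, 20.300 + 0.740] = [19.739, 21.040]. RSS = √0.117905 = 0.343.

nominal=20.300 wc=[19.739,21.040] rss=0.343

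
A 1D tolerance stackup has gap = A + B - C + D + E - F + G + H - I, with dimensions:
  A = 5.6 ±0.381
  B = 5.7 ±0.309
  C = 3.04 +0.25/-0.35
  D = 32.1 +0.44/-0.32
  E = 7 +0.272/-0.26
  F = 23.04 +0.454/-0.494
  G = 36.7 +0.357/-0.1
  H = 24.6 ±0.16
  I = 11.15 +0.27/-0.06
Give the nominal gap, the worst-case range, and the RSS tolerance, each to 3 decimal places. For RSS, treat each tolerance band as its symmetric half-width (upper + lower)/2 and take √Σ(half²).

nominal=74.470 wc=[71.966,77.293] rss=0.936

Stack each dimension's contribution:
  +A: nom +5.600 → Σnom=5.600; wc +0.381/-0.381 → slack +0.381/-0.381; half-tol=0.381, Σhalf²=0.145161
  +B: nom +5.700 → Σnom=11.300; wc +0.309/-0.309 → slack +0.690/-0.690; half-tol=0.309, Σhalf²=0.240642
  -C: nom -3.040 → Σnom=8.260; wc +0.350/-0.250 → slack +1.040/-0.940; half-tol=0.300, Σhalf²=0.330642
  +D: nom +32.100 → Σnom=40.360; wc +0.440/-0.320 → slack +1.480/-1.260; half-tol=0.380, Σhalf²=0.475042
  +E: nom +7.000 → Σnom=47.360; wc +0.272/-0.260 → slack +1.752/-1.520; half-tol=0.266, Σhalf²=0.545798
  -F: nom -23.040 → Σnom=24.320; wc +0.494/-0.454 → slack +2.246/-1.974; half-tol=0.474, Σhalf²=0.770474
  +G: nom +36.700 → Σnom=61.020; wc +0.357/-0.100 → slack +2.603/-2.074; half-tol=0.228, Σhalf²=0.822686
  +H: nom +24.600 → Σnom=85.620; wc +0.160/-0.160 → slack +2.763/-2.234; half-tol=0.160, Σhalf²=0.848286
  -I: nom -11.150 → Σnom=74.470; wc +0.060/-0.270 → slack +2.823/-2.504; half-tol=0.165, Σhalf²=0.875511
Nominal = 74.470. Worst-case = [74.470 - 2.504, 74.470 + 2.823] = [71.966, 77.293]. RSS = √0.875511 = 0.936.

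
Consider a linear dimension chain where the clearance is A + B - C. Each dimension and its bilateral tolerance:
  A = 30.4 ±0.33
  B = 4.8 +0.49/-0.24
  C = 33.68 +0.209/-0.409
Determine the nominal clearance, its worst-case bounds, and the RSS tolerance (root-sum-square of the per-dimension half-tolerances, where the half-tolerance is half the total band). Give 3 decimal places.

nominal=1.520 wc=[0.741,2.749] rss=0.581

Stack each dimension's contribution:
  +A: nom +30.400 → Σnom=30.400; wc +0.330/-0.330 → slack +0.330/-0.330; half-tol=0.330, Σhalf²=0.108900
  +B: nom +4.800 → Σnom=35.200; wc +0.490/-0.240 → slack +0.820/-0.570; half-tol=0.365, Σhalf²=0.242125
  -C: nom -33.680 → Σnom=1.520; wc +0.409/-0.209 → slack +1.229/-0.779; half-tol=0.309, Σhalf²=0.337606
Nominal = 1.520. Worst-case = [1.520 - 0.779, 1.520 + 1.229] = [0.741, 2.749]. RSS = √0.337606 = 0.581.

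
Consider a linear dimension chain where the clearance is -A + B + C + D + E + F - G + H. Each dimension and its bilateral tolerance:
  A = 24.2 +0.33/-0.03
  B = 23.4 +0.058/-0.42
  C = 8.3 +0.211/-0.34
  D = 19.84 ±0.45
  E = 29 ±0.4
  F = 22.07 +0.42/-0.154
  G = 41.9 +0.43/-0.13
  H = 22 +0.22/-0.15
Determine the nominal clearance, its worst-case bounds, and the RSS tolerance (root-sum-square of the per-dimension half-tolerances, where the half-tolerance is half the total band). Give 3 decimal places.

Stack each dimension's contribution:
  -A: nom -24.200 → Σnom=-24.200; wc +0.030/-0.330 → slack +0.030/-0.330; half-tol=0.180, Σhalf²=0.032400
  +B: nom +23.400 → Σnom=-0.800; wc +0.058/-0.420 → slack +0.088/-0.750; half-tol=0.239, Σhalf²=0.089521
  +C: nom +8.300 → Σnom=7.500; wc +0.211/-0.340 → slack +0.299/-1.090; half-tol=0.276, Σhalf²=0.165421
  +D: nom +19.840 → Σnom=27.340; wc +0.450/-0.450 → slack +0.749/-1.540; half-tol=0.450, Σhalf²=0.367921
  +E: nom +29.000 → Σnom=56.340; wc +0.400/-0.400 → slack +1.149/-1.940; half-tol=0.400, Σhalf²=0.527921
  +F: nom +22.070 → Σnom=78.410; wc +0.420/-0.154 → slack +1.569/-2.094; half-tol=0.287, Σhalf²=0.610290
  -G: nom -41.900 → Σnom=36.510; wc +0.130/-0.430 → slack +1.699/-2.524; half-tol=0.280, Σhalf²=0.688690
  +H: nom +22.000 → Σnom=58.510; wc +0.220/-0.150 → slack +1.919/-2.674; half-tol=0.185, Σhalf²=0.722915
Nominal = 58.510. Worst-case = [58.510 - 2.674, 58.510 + 1.919] = [55.836, 60.429]. RSS = √0.722915 = 0.850.

nominal=58.510 wc=[55.836,60.429] rss=0.850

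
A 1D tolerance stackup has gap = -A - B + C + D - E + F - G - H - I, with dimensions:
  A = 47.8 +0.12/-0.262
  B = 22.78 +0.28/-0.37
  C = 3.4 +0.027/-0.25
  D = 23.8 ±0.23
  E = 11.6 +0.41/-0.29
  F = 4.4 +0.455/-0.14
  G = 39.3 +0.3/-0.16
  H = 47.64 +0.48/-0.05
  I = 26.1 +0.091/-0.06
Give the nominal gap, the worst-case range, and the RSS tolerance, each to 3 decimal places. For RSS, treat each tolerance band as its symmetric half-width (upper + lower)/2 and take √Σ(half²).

nominal=-163.620 wc=[-165.921,-161.716] rss=0.744

Stack each dimension's contribution:
  -A: nom -47.800 → Σnom=-47.800; wc +0.262/-0.120 → slack +0.262/-0.120; half-tol=0.191, Σhalf²=0.036481
  -B: nom -22.780 → Σnom=-70.580; wc +0.370/-0.280 → slack +0.632/-0.400; half-tol=0.325, Σhalf²=0.142106
  +C: nom +3.400 → Σnom=-67.180; wc +0.027/-0.250 → slack +0.659/-0.650; half-tol=0.139, Σhalf²=0.161288
  +D: nom +23.800 → Σnom=-43.380; wc +0.230/-0.230 → slack +0.889/-0.880; half-tol=0.230, Σhalf²=0.214188
  -E: nom -11.600 → Σnom=-54.980; wc +0.290/-0.410 → slack +1.179/-1.290; half-tol=0.350, Σhalf²=0.336688
  +F: nom +4.400 → Σnom=-50.580; wc +0.455/-0.140 → slack +1.634/-1.430; half-tol=0.297, Σhalf²=0.425195
  -G: nom -39.300 → Σnom=-89.880; wc +0.160/-0.300 → slack +1.794/-1.730; half-tol=0.230, Σhalf²=0.478095
  -H: nom -47.640 → Σnom=-137.520; wc +0.050/-0.480 → slack +1.844/-2.210; half-tol=0.265, Σhalf²=0.548320
  -I: nom -26.100 → Σnom=-163.620; wc +0.060/-0.091 → slack +1.904/-2.301; half-tol=0.075, Σhalf²=0.554020
Nominal = -163.620. Worst-case = [-163.620 - 2.301, -163.620 + 1.904] = [-165.921, -161.716]. RSS = √0.554020 = 0.744.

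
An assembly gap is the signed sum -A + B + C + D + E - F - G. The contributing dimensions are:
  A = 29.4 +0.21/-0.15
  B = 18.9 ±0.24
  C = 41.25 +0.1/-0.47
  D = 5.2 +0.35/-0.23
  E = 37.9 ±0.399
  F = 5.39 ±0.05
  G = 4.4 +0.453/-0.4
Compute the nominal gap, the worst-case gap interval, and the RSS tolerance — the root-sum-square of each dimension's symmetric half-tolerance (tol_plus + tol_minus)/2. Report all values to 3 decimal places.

Stack each dimension's contribution:
  -A: nom -29.400 → Σnom=-29.400; wc +0.150/-0.210 → slack +0.150/-0.210; half-tol=0.180, Σhalf²=0.032400
  +B: nom +18.900 → Σnom=-10.500; wc +0.240/-0.240 → slack +0.390/-0.450; half-tol=0.240, Σhalf²=0.090000
  +C: nom +41.250 → Σnom=30.750; wc +0.100/-0.470 → slack +0.490/-0.920; half-tol=0.285, Σhalf²=0.171225
  +D: nom +5.200 → Σnom=35.950; wc +0.350/-0.230 → slack +0.840/-1.150; half-tol=0.290, Σhalf²=0.255325
  +E: nom +37.900 → Σnom=73.850; wc +0.399/-0.399 → slack +1.239/-1.549; half-tol=0.399, Σhalf²=0.414526
  -F: nom -5.390 → Σnom=68.460; wc +0.050/-0.050 → slack +1.289/-1.599; half-tol=0.050, Σhalf²=0.417026
  -G: nom -4.400 → Σnom=64.060; wc +0.400/-0.453 → slack +1.689/-2.052; half-tol=0.426, Σhalf²=0.598928
Nominal = 64.060. Worst-case = [64.060 - 2.052, 64.060 + 1.689] = [62.008, 65.749]. RSS = √0.598928 = 0.774.

nominal=64.060 wc=[62.008,65.749] rss=0.774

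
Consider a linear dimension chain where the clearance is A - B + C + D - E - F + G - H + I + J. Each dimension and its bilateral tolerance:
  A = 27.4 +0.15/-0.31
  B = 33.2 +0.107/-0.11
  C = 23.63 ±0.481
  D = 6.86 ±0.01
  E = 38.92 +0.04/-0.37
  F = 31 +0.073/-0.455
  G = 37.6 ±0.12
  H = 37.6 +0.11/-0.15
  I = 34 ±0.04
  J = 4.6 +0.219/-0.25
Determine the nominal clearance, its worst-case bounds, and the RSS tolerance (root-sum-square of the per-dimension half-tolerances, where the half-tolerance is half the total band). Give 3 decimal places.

nominal=-6.630 wc=[-8.171,-4.525] rss=0.704

Stack each dimension's contribution:
  +A: nom +27.400 → Σnom=27.400; wc +0.150/-0.310 → slack +0.150/-0.310; half-tol=0.230, Σhalf²=0.052900
  -B: nom -33.200 → Σnom=-5.800; wc +0.110/-0.107 → slack +0.260/-0.417; half-tol=0.108, Σhalf²=0.064672
  +C: nom +23.630 → Σnom=17.830; wc +0.481/-0.481 → slack +0.741/-0.898; half-tol=0.481, Σhalf²=0.296033
  +D: nom +6.860 → Σnom=24.690; wc +0.010/-0.010 → slack +0.751/-0.908; half-tol=0.010, Σhalf²=0.296133
  -E: nom -38.920 → Σnom=-14.230; wc +0.370/-0.040 → slack +1.121/-0.948; half-tol=0.205, Σhalf²=0.338158
  -F: nom -31.000 → Σnom=-45.230; wc +0.455/-0.073 → slack +1.576/-1.021; half-tol=0.264, Σhalf²=0.407854
  +G: nom +37.600 → Σnom=-7.630; wc +0.120/-0.120 → slack +1.696/-1.141; half-tol=0.120, Σhalf²=0.422254
  -H: nom -37.600 → Σnom=-45.230; wc +0.150/-0.110 → slack +1.846/-1.251; half-tol=0.130, Σhalf²=0.439154
  +I: nom +34.000 → Σnom=-11.230; wc +0.040/-0.040 → slack +1.886/-1.291; half-tol=0.040, Σhalf²=0.440754
  +J: nom +4.600 → Σnom=-6.630; wc +0.219/-0.250 → slack +2.105/-1.541; half-tol=0.234, Σhalf²=0.495745
Nominal = -6.630. Worst-case = [-6.630 - 1.541, -6.630 + 2.105] = [-8.171, -4.525]. RSS = √0.495745 = 0.704.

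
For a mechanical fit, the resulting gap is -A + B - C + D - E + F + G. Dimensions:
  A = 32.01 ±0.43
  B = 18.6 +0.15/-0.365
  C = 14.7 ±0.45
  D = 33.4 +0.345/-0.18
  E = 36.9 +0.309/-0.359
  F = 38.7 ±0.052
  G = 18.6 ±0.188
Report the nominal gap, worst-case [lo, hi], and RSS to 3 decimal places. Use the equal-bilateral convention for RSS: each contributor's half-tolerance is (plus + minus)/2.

nominal=25.690 wc=[23.716,27.664] rss=0.820

Stack each dimension's contribution:
  -A: nom -32.010 → Σnom=-32.010; wc +0.430/-0.430 → slack +0.430/-0.430; half-tol=0.430, Σhalf²=0.184900
  +B: nom +18.600 → Σnom=-13.410; wc +0.150/-0.365 → slack +0.580/-0.795; half-tol=0.258, Σhalf²=0.251206
  -C: nom -14.700 → Σnom=-28.110; wc +0.450/-0.450 → slack +1.030/-1.245; half-tol=0.450, Σhalf²=0.453706
  +D: nom +33.400 → Σnom=5.290; wc +0.345/-0.180 → slack +1.375/-1.425; half-tol=0.262, Σhalf²=0.522612
  -E: nom -36.900 → Σnom=-31.610; wc +0.359/-0.309 → slack +1.734/-1.734; half-tol=0.334, Σhalf²=0.634168
  +F: nom +38.700 → Σnom=7.090; wc +0.052/-0.052 → slack +1.786/-1.786; half-tol=0.052, Σhalf²=0.636872
  +G: nom +18.600 → Σnom=25.690; wc +0.188/-0.188 → slack +1.974/-1.974; half-tol=0.188, Σhalf²=0.672216
Nominal = 25.690. Worst-case = [25.690 - 1.974, 25.690 + 1.974] = [23.716, 27.664]. RSS = √0.672216 = 0.820.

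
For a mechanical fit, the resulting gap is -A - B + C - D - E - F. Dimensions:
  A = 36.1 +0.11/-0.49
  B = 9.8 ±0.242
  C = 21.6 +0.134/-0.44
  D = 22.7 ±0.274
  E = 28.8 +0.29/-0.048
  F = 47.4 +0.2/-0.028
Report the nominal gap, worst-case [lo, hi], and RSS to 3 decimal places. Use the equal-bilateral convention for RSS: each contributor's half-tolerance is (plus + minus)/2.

nominal=-123.200 wc=[-124.756,-121.984] rss=0.590

Stack each dimension's contribution:
  -A: nom -36.100 → Σnom=-36.100; wc +0.490/-0.110 → slack +0.490/-0.110; half-tol=0.300, Σhalf²=0.090000
  -B: nom -9.800 → Σnom=-45.900; wc +0.242/-0.242 → slack +0.732/-0.352; half-tol=0.242, Σhalf²=0.148564
  +C: nom +21.600 → Σnom=-24.300; wc +0.134/-0.440 → slack +0.866/-0.792; half-tol=0.287, Σhalf²=0.230933
  -D: nom -22.700 → Σnom=-47.000; wc +0.274/-0.274 → slack +1.140/-1.066; half-tol=0.274, Σhalf²=0.306009
  -E: nom -28.800 → Σnom=-75.800; wc +0.048/-0.290 → slack +1.188/-1.356; half-tol=0.169, Σhalf²=0.334570
  -F: nom -47.400 → Σnom=-123.200; wc +0.028/-0.200 → slack +1.216/-1.556; half-tol=0.114, Σhalf²=0.347566
Nominal = -123.200. Worst-case = [-123.200 - 1.556, -123.200 + 1.216] = [-124.756, -121.984]. RSS = √0.347566 = 0.590.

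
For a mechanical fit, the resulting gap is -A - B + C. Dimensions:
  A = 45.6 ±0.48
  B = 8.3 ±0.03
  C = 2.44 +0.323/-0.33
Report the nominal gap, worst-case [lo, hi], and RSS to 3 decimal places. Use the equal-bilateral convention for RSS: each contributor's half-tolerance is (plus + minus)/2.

nominal=-51.460 wc=[-52.300,-50.627] rss=0.581

Stack each dimension's contribution:
  -A: nom -45.600 → Σnom=-45.600; wc +0.480/-0.480 → slack +0.480/-0.480; half-tol=0.480, Σhalf²=0.230400
  -B: nom -8.300 → Σnom=-53.900; wc +0.030/-0.030 → slack +0.510/-0.510; half-tol=0.030, Σhalf²=0.231300
  +C: nom +2.440 → Σnom=-51.460; wc +0.323/-0.330 → slack +0.833/-0.840; half-tol=0.327, Σhalf²=0.337902
Nominal = -51.460. Worst-case = [-51.460 - 0.840, -51.460 + 0.833] = [-52.300, -50.627]. RSS = √0.337902 = 0.581.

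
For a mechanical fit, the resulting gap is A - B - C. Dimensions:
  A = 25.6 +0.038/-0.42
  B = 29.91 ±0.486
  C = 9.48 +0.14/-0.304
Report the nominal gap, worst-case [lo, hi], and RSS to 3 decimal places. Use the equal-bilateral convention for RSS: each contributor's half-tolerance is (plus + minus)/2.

nominal=-13.790 wc=[-14.836,-12.962] rss=0.581

Stack each dimension's contribution:
  +A: nom +25.600 → Σnom=25.600; wc +0.038/-0.420 → slack +0.038/-0.420; half-tol=0.229, Σhalf²=0.052441
  -B: nom -29.910 → Σnom=-4.310; wc +0.486/-0.486 → slack +0.524/-0.906; half-tol=0.486, Σhalf²=0.288637
  -C: nom -9.480 → Σnom=-13.790; wc +0.304/-0.140 → slack +0.828/-1.046; half-tol=0.222, Σhalf²=0.337921
Nominal = -13.790. Worst-case = [-13.790 - 1.046, -13.790 + 0.828] = [-14.836, -12.962]. RSS = √0.337921 = 0.581.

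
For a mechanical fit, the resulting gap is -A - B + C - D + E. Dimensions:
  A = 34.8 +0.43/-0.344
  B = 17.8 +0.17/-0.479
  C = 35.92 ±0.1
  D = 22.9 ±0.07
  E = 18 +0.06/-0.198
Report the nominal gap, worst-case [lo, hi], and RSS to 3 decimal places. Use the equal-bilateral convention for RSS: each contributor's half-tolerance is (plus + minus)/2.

Stack each dimension's contribution:
  -A: nom -34.800 → Σnom=-34.800; wc +0.344/-0.430 → slack +0.344/-0.430; half-tol=0.387, Σhalf²=0.149769
  -B: nom -17.800 → Σnom=-52.600; wc +0.479/-0.170 → slack +0.823/-0.600; half-tol=0.325, Σhalf²=0.255069
  +C: nom +35.920 → Σnom=-16.680; wc +0.100/-0.100 → slack +0.923/-0.700; half-tol=0.100, Σhalf²=0.265069
  -D: nom -22.900 → Σnom=-39.580; wc +0.070/-0.070 → slack +0.993/-0.770; half-tol=0.070, Σhalf²=0.269969
  +E: nom +18.000 → Σnom=-21.580; wc +0.060/-0.198 → slack +1.053/-0.968; half-tol=0.129, Σhalf²=0.286610
Nominal = -21.580. Worst-case = [-21.580 - 0.968, -21.580 + 1.053] = [-22.548, -20.527]. RSS = √0.286610 = 0.535.

nominal=-21.580 wc=[-22.548,-20.527] rss=0.535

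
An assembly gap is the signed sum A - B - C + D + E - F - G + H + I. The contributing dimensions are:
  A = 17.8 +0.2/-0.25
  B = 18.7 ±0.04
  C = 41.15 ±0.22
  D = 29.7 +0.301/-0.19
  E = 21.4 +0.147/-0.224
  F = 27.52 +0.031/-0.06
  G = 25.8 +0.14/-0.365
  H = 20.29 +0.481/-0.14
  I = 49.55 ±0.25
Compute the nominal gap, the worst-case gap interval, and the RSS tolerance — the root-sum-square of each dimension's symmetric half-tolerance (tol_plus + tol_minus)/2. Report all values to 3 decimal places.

Stack each dimension's contribution:
  +A: nom +17.800 → Σnom=17.800; wc +0.200/-0.250 → slack +0.200/-0.250; half-tol=0.225, Σhalf²=0.050625
  -B: nom -18.700 → Σnom=-0.900; wc +0.040/-0.040 → slack +0.240/-0.290; half-tol=0.040, Σhalf²=0.052225
  -C: nom -41.150 → Σnom=-42.050; wc +0.220/-0.220 → slack +0.460/-0.510; half-tol=0.220, Σhalf²=0.100625
  +D: nom +29.700 → Σnom=-12.350; wc +0.301/-0.190 → slack +0.761/-0.700; half-tol=0.245, Σhalf²=0.160895
  +E: nom +21.400 → Σnom=9.050; wc +0.147/-0.224 → slack +0.908/-0.924; half-tol=0.185, Σhalf²=0.195305
  -F: nom -27.520 → Σnom=-18.470; wc +0.060/-0.031 → slack +0.968/-0.955; half-tol=0.045, Σhalf²=0.197376
  -G: nom -25.800 → Σnom=-44.270; wc +0.365/-0.140 → slack +1.333/-1.095; half-tol=0.253, Σhalf²=0.261132
  +H: nom +20.290 → Σnom=-23.980; wc +0.481/-0.140 → slack +1.814/-1.235; half-tol=0.310, Σhalf²=0.357542
  +I: nom +49.550 → Σnom=25.570; wc +0.250/-0.250 → slack +2.064/-1.485; half-tol=0.250, Σhalf²=0.420042
Nominal = 25.570. Worst-case = [25.570 - 1.485, 25.570 + 2.064] = [24.085, 27.634]. RSS = √0.420042 = 0.648.

nominal=25.570 wc=[24.085,27.634] rss=0.648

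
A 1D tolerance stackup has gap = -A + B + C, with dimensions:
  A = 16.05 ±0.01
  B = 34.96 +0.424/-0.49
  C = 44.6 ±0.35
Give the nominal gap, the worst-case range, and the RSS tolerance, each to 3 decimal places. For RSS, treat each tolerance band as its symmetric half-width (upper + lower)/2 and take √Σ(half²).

nominal=63.510 wc=[62.660,64.294] rss=0.576

Stack each dimension's contribution:
  -A: nom -16.050 → Σnom=-16.050; wc +0.010/-0.010 → slack +0.010/-0.010; half-tol=0.010, Σhalf²=0.000100
  +B: nom +34.960 → Σnom=18.910; wc +0.424/-0.490 → slack +0.434/-0.500; half-tol=0.457, Σhalf²=0.208949
  +C: nom +44.600 → Σnom=63.510; wc +0.350/-0.350 → slack +0.784/-0.850; half-tol=0.350, Σhalf²=0.331449
Nominal = 63.510. Worst-case = [63.510 - 0.850, 63.510 + 0.784] = [62.660, 64.294]. RSS = √0.331449 = 0.576.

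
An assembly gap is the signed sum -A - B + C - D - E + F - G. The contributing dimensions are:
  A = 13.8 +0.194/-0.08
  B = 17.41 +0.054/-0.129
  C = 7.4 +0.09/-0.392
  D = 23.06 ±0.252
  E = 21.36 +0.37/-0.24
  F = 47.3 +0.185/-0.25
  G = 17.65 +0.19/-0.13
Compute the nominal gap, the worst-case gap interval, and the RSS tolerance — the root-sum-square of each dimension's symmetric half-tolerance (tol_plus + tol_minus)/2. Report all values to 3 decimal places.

Stack each dimension's contribution:
  -A: nom -13.800 → Σnom=-13.800; wc +0.080/-0.194 → slack +0.080/-0.194; half-tol=0.137, Σhalf²=0.018769
  -B: nom -17.410 → Σnom=-31.210; wc +0.129/-0.054 → slack +0.209/-0.248; half-tol=0.091, Σhalf²=0.027141
  +C: nom +7.400 → Σnom=-23.810; wc +0.090/-0.392 → slack +0.299/-0.640; half-tol=0.241, Σhalf²=0.085222
  -D: nom -23.060 → Σnom=-46.870; wc +0.252/-0.252 → slack +0.551/-0.892; half-tol=0.252, Σhalf²=0.148726
  -E: nom -21.360 → Σnom=-68.230; wc +0.240/-0.370 → slack +0.791/-1.262; half-tol=0.305, Σhalf²=0.241751
  +F: nom +47.300 → Σnom=-20.930; wc +0.185/-0.250 → slack +0.976/-1.512; half-tol=0.217, Σhalf²=0.289058
  -G: nom -17.650 → Σnom=-38.580; wc +0.130/-0.190 → slack +1.106/-1.702; half-tol=0.160, Σhalf²=0.314658
Nominal = -38.580. Worst-case = [-38.580 - 1.702, -38.580 + 1.106] = [-40.282, -37.474]. RSS = √0.314658 = 0.561.

nominal=-38.580 wc=[-40.282,-37.474] rss=0.561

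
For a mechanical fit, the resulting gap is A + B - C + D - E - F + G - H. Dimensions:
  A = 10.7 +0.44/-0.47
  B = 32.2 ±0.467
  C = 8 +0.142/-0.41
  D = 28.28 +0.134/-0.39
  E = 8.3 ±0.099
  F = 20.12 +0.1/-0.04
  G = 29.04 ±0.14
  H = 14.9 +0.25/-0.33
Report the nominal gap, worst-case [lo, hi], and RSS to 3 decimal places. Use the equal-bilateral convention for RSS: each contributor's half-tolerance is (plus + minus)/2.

Stack each dimension's contribution:
  +A: nom +10.700 → Σnom=10.700; wc +0.440/-0.470 → slack +0.440/-0.470; half-tol=0.455, Σhalf²=0.207025
  +B: nom +32.200 → Σnom=42.900; wc +0.467/-0.467 → slack +0.907/-0.937; half-tol=0.467, Σhalf²=0.425114
  -C: nom -8.000 → Σnom=34.900; wc +0.410/-0.142 → slack +1.317/-1.079; half-tol=0.276, Σhalf²=0.501290
  +D: nom +28.280 → Σnom=63.180; wc +0.134/-0.390 → slack +1.451/-1.469; half-tol=0.262, Σhalf²=0.569934
  -E: nom -8.300 → Σnom=54.880; wc +0.099/-0.099 → slack +1.550/-1.568; half-tol=0.099, Σhalf²=0.579735
  -F: nom -20.120 → Σnom=34.760; wc +0.040/-0.100 → slack +1.590/-1.668; half-tol=0.070, Σhalf²=0.584635
  +G: nom +29.040 → Σnom=63.800; wc +0.140/-0.140 → slack +1.730/-1.808; half-tol=0.140, Σhalf²=0.604235
  -H: nom -14.900 → Σnom=48.900; wc +0.330/-0.250 → slack +2.060/-2.058; half-tol=0.290, Σhalf²=0.688335
Nominal = 48.900. Worst-case = [48.900 - 2.058, 48.900 + 2.060] = [46.842, 50.960]. RSS = √0.688335 = 0.830.

nominal=48.900 wc=[46.842,50.960] rss=0.830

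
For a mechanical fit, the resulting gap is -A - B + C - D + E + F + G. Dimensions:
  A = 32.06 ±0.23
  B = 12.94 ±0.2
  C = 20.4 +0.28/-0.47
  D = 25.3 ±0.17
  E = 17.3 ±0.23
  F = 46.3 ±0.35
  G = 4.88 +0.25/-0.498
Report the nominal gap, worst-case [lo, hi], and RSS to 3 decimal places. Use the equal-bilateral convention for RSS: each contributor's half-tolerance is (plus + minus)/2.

Stack each dimension's contribution:
  -A: nom -32.060 → Σnom=-32.060; wc +0.230/-0.230 → slack +0.230/-0.230; half-tol=0.230, Σhalf²=0.052900
  -B: nom -12.940 → Σnom=-45.000; wc +0.200/-0.200 → slack +0.430/-0.430; half-tol=0.200, Σhalf²=0.092900
  +C: nom +20.400 → Σnom=-24.600; wc +0.280/-0.470 → slack +0.710/-0.900; half-tol=0.375, Σhalf²=0.233525
  -D: nom -25.300 → Σnom=-49.900; wc +0.170/-0.170 → slack +0.880/-1.070; half-tol=0.170, Σhalf²=0.262425
  +E: nom +17.300 → Σnom=-32.600; wc +0.230/-0.230 → slack +1.110/-1.300; half-tol=0.230, Σhalf²=0.315325
  +F: nom +46.300 → Σnom=13.700; wc +0.350/-0.350 → slack +1.460/-1.650; half-tol=0.350, Σhalf²=0.437825
  +G: nom +4.880 → Σnom=18.580; wc +0.250/-0.498 → slack +1.710/-2.148; half-tol=0.374, Σhalf²=0.577701
Nominal = 18.580. Worst-case = [18.580 - 2.148, 18.580 + 1.710] = [16.432, 20.290]. RSS = √0.577701 = 0.760.

nominal=18.580 wc=[16.432,20.290] rss=0.760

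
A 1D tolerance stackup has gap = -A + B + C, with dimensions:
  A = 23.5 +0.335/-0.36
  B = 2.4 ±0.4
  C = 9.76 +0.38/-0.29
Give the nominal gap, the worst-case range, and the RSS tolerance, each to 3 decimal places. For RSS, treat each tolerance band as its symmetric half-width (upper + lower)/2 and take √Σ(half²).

Stack each dimension's contribution:
  -A: nom -23.500 → Σnom=-23.500; wc +0.360/-0.335 → slack +0.360/-0.335; half-tol=0.348, Σhalf²=0.120756
  +B: nom +2.400 → Σnom=-21.100; wc +0.400/-0.400 → slack +0.760/-0.735; half-tol=0.400, Σhalf²=0.280756
  +C: nom +9.760 → Σnom=-11.340; wc +0.380/-0.290 → slack +1.140/-1.025; half-tol=0.335, Σhalf²=0.392981
Nominal = -11.340. Worst-case = [-11.340 - 1.025, -11.340 + 1.140] = [-12.365, -10.200]. RSS = √0.392981 = 0.627.

nominal=-11.340 wc=[-12.365,-10.200] rss=0.627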